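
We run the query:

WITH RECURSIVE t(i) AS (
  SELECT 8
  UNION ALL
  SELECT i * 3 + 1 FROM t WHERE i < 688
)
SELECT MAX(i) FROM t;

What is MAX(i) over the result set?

Base: i=8.
Iteration 1: 8 < 688 holds -> i = 8 * 3 + 1 = 25.
Iteration 2: 25 < 688 holds -> i = 25 * 3 + 1 = 76.
Iteration 3: 76 < 688 holds -> i = 76 * 3 + 1 = 229.
Iteration 4: 229 < 688 holds -> i = 229 * 3 + 1 = 688.
Iteration 5: 688 < 688 fails; recursion stops.
i values: 8, 25, 76, 229, 688; the maximum is 688.

688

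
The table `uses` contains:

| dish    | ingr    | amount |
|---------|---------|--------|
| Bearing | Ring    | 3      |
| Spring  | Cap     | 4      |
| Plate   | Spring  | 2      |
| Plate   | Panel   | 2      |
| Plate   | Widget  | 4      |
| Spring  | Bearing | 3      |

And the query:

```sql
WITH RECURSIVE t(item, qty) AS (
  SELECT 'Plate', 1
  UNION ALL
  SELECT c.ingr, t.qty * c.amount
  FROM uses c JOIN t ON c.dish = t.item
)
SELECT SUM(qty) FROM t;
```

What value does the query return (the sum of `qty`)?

Base: (Plate, qty=1).
Iteration 1: components of {Plate} -> Panel = 1*2 = 2, Spring = 1*2 = 2, Widget = 1*4 = 4.
Iteration 2: components of {Panel,Spring,Widget} -> Bearing = 2*3 = 6, Cap = 2*4 = 8.
Iteration 3: components of {Bearing,Cap} -> Ring = 6*3 = 18.
Iteration 4: no further components; recursion stops.
SUM(qty) = 1 + 2 + 2 + 4 + 6 + 8 + 18 = 41.

41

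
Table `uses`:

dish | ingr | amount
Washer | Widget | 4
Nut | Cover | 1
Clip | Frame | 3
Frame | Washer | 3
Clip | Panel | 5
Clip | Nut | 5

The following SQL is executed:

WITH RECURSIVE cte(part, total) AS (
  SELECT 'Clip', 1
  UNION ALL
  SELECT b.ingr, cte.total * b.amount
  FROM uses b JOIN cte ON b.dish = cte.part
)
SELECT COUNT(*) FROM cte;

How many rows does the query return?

Base: (Clip, total=1).
Iteration 1: components of {Clip} -> Frame = 1*3 = 3, Nut = 1*5 = 5, Panel = 1*5 = 5.
Iteration 2: components of {Frame,Nut,Panel} -> Cover = 5*1 = 5, Washer = 3*3 = 9.
Iteration 3: components of {Cover,Washer} -> Widget = 9*4 = 36.
Iteration 4: no further components; recursion stops.
Total rows emitted: 7.

7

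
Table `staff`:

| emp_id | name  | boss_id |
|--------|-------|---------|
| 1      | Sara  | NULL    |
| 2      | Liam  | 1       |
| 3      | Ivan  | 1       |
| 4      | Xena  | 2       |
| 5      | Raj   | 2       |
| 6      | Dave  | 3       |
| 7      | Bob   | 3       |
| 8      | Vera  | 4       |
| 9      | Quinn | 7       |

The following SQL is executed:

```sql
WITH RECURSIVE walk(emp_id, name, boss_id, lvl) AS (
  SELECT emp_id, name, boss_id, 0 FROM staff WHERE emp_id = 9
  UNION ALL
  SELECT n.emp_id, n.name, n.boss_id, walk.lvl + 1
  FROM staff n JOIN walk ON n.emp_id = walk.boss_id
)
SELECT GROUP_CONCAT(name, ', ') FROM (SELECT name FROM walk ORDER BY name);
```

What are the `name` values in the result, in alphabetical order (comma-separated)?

Bob, Ivan, Quinn, Sara

Base: emp_id=9 (Quinn), boss_id=7, lvl 0.
Iteration 1: join on emp_id=7 -> Bob (id 7, boss_id=3, lvl 1).
Iteration 2: join on emp_id=3 -> Ivan (id 3, boss_id=1, lvl 2).
Iteration 3: join on emp_id=1 -> Sara (id 1, boss_id=NULL, lvl 3).
Iteration 4: boss_id is NULL; no match; recursion stops.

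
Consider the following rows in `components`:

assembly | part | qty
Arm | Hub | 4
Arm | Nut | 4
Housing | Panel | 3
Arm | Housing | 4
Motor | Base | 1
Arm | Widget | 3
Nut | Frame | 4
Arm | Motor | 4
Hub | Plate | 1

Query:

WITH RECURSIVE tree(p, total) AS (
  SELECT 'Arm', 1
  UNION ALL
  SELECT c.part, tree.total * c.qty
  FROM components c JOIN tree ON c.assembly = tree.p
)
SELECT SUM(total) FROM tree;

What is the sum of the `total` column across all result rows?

Base: (Arm, total=1).
Iteration 1: components of {Arm} -> Housing = 1*4 = 4, Hub = 1*4 = 4, Motor = 1*4 = 4, Nut = 1*4 = 4, Widget = 1*3 = 3.
Iteration 2: components of {Housing,Hub,Motor,Nut,Widget} -> Base = 4*1 = 4, Frame = 4*4 = 16, Panel = 4*3 = 12, Plate = 4*1 = 4.
Iteration 3: no further components; recursion stops.
SUM(total) = 1 + 4 + 4 + 4 + 4 + 3 + 4 + 12 + 4 + 16 = 56.

56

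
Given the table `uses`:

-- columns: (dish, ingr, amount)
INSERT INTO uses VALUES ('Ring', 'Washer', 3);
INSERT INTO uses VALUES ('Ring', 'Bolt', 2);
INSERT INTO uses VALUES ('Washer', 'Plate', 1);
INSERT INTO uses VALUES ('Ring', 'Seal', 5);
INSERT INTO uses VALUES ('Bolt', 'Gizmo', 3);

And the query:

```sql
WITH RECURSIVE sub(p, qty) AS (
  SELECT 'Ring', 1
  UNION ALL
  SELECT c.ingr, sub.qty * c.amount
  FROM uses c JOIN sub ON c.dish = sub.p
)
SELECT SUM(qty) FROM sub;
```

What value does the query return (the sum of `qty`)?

Base: (Ring, qty=1).
Iteration 1: components of {Ring} -> Bolt = 1*2 = 2, Seal = 1*5 = 5, Washer = 1*3 = 3.
Iteration 2: components of {Bolt,Seal,Washer} -> Gizmo = 2*3 = 6, Plate = 3*1 = 3.
Iteration 3: no further components; recursion stops.
SUM(qty) = 1 + 3 + 2 + 5 + 3 + 6 = 20.

20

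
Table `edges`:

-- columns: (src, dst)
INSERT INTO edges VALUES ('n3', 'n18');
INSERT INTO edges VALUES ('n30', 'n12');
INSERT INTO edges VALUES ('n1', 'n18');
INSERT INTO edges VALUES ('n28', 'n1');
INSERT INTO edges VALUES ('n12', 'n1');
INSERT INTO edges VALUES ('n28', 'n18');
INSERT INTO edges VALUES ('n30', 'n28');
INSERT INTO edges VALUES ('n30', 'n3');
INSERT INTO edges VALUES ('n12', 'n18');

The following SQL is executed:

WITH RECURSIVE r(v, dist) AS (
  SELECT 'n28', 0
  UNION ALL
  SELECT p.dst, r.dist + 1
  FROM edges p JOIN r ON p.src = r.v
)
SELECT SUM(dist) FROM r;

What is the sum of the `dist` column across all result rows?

Base: (n28, dist=0).
Iteration 1: edges from {n28} -> (n1, dist=1), (n18, dist=1).
Iteration 2: edges from {n1,n18} -> (n18, dist=2).
Iteration 3: no outgoing edges from {n18}; recursion stops.
SUM(dist) = 0 + 1 + 1 + 2 = 4.

4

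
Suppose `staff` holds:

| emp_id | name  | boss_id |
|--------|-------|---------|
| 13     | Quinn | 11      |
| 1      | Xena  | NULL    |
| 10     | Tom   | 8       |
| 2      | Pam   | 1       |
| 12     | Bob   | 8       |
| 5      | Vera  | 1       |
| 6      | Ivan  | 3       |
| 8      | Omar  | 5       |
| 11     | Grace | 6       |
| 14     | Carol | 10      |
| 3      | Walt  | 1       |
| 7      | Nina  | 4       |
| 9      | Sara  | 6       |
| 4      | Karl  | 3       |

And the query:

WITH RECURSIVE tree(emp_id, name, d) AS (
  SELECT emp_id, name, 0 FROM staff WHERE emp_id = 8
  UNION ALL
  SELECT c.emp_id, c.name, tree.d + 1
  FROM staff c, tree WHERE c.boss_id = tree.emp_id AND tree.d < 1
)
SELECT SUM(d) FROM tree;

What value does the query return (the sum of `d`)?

Base: emp_id=8 (Omar) at d 0.
Iteration 1: rows with boss_id in {8} -> Tom (id 10, d 1), Bob (id 12, d 1).
Iteration 2: d < 1 fails for all current rows; recursion stops.
SUM(d) = 0 + 1 + 1 = 2.

2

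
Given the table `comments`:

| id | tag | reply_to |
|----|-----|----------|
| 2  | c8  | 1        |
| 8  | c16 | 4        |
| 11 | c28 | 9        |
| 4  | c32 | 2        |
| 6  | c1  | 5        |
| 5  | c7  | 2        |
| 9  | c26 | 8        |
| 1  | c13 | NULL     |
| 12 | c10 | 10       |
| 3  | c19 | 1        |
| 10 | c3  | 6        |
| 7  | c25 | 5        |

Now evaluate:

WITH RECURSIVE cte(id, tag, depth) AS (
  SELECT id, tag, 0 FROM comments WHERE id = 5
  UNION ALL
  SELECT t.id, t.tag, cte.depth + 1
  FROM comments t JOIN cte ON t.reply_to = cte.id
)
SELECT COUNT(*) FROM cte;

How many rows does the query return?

Base: id=5 (c7) at depth 0.
Iteration 1: rows with reply_to in {5} -> c1 (id 6, depth 1), c25 (id 7, depth 1).
Iteration 2: rows with reply_to in {6,7} -> c3 (id 10, depth 2).
Iteration 3: rows with reply_to in {10} -> c10 (id 12, depth 3).
Iteration 4: no rows with reply_to in {12}; recursion stops.
Total rows emitted: 5.

5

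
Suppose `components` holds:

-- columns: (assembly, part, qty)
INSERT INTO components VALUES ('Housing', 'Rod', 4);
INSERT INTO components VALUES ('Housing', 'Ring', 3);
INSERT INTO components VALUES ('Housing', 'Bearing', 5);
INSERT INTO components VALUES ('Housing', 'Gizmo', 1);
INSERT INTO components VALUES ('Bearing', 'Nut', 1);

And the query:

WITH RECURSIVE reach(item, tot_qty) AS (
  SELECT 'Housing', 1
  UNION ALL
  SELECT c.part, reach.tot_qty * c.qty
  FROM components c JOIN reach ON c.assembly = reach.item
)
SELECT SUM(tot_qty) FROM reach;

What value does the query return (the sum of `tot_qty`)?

Base: (Housing, tot_qty=1).
Iteration 1: components of {Housing} -> Bearing = 1*5 = 5, Gizmo = 1*1 = 1, Ring = 1*3 = 3, Rod = 1*4 = 4.
Iteration 2: components of {Bearing,Gizmo,Ring,Rod} -> Nut = 5*1 = 5.
Iteration 3: no further components; recursion stops.
SUM(tot_qty) = 1 + 4 + 3 + 5 + 1 + 5 = 19.

19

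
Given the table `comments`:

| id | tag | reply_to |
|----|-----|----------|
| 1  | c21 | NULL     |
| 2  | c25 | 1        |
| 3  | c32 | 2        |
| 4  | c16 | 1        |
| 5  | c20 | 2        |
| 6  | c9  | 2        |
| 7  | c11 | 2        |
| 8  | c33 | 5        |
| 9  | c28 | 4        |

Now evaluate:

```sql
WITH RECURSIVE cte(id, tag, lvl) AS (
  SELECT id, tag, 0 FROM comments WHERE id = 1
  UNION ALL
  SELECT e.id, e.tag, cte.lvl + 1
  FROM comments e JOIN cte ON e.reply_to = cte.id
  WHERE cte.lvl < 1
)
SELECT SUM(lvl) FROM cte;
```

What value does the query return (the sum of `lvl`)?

Base: id=1 (c21) at lvl 0.
Iteration 1: rows with reply_to in {1} -> c25 (id 2, lvl 1), c16 (id 4, lvl 1).
Iteration 2: lvl < 1 fails for all current rows; recursion stops.
SUM(lvl) = 0 + 1 + 1 = 2.

2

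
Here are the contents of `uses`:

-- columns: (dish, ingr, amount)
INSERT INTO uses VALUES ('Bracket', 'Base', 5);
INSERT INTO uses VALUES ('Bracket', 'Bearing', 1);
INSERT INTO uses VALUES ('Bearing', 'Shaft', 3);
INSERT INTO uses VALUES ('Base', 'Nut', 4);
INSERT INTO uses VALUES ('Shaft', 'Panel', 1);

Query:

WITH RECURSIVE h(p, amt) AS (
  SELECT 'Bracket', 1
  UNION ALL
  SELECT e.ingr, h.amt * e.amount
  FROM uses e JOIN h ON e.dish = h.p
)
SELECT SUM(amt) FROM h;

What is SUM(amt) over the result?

Base: (Bracket, amt=1).
Iteration 1: components of {Bracket} -> Base = 1*5 = 5, Bearing = 1*1 = 1.
Iteration 2: components of {Base,Bearing} -> Nut = 5*4 = 20, Shaft = 1*3 = 3.
Iteration 3: components of {Nut,Shaft} -> Panel = 3*1 = 3.
Iteration 4: no further components; recursion stops.
SUM(amt) = 1 + 5 + 1 + 20 + 3 + 3 = 33.

33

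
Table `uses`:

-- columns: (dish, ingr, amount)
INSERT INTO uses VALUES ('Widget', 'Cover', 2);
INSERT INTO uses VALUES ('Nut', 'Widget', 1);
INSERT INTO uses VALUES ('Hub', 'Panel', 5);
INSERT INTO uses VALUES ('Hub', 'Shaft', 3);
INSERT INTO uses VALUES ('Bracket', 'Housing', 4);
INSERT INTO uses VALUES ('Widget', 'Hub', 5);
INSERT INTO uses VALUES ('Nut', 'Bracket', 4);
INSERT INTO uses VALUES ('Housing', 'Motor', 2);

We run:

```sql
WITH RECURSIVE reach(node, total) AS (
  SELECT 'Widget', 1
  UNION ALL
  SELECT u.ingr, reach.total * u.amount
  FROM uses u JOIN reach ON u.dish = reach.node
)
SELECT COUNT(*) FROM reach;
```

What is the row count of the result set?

Base: (Widget, total=1).
Iteration 1: components of {Widget} -> Cover = 1*2 = 2, Hub = 1*5 = 5.
Iteration 2: components of {Cover,Hub} -> Panel = 5*5 = 25, Shaft = 5*3 = 15.
Iteration 3: no further components; recursion stops.
Total rows emitted: 5.

5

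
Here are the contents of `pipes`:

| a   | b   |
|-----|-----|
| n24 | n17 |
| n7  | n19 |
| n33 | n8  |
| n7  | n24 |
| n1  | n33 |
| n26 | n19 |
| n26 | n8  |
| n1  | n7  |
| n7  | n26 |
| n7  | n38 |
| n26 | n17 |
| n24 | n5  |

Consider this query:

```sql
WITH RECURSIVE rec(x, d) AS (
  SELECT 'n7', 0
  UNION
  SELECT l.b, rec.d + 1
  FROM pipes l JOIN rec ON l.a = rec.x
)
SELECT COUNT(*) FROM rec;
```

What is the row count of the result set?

Base: (n7, d=0).
Iteration 1: edges from {n7} -> (n19, d=1), (n24, d=1), (n26, d=1), (n38, d=1).
Iteration 2: edges from {n19,n24,n26,n38} -> (n17, d=2), (n19, d=2), (n5, d=2), (n8, d=2). [UNION drops 1 duplicate row(s)]
Iteration 3: no outgoing edges from {n17,n19,n5,n8}; recursion stops.
Total rows emitted: 9.

9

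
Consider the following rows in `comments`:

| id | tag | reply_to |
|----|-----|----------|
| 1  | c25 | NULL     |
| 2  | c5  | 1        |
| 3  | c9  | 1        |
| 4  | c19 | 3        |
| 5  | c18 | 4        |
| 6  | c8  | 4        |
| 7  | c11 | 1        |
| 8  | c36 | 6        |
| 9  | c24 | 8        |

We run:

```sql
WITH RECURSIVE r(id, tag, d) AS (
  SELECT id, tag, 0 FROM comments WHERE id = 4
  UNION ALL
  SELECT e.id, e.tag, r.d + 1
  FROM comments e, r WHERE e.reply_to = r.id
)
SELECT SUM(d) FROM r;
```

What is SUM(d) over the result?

7

Base: id=4 (c19) at d 0.
Iteration 1: rows with reply_to in {4} -> c18 (id 5, d 1), c8 (id 6, d 1).
Iteration 2: rows with reply_to in {5,6} -> c36 (id 8, d 2).
Iteration 3: rows with reply_to in {8} -> c24 (id 9, d 3).
Iteration 4: no rows with reply_to in {9}; recursion stops.
SUM(d) = 0 + 1 + 1 + 2 + 3 = 7.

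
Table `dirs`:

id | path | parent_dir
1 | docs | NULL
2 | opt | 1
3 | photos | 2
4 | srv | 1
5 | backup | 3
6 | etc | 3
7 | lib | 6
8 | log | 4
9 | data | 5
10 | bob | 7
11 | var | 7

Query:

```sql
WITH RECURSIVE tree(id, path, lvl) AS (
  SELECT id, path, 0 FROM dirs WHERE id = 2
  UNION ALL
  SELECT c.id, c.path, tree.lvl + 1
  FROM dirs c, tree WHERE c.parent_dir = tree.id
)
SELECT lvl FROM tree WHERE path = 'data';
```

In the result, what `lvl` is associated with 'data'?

Base: id=2 (opt) at lvl 0.
Iteration 1: rows with parent_dir in {2} -> photos (id 3, lvl 1).
Iteration 2: rows with parent_dir in {3} -> backup (id 5, lvl 2), etc (id 6, lvl 2).
Iteration 3: rows with parent_dir in {5,6} -> lib (id 7, lvl 3), data (id 9, lvl 3).
Iteration 4: rows with parent_dir in {7,9} -> bob (id 10, lvl 4), var (id 11, lvl 4).
Iteration 5: no rows with parent_dir in {10,11}; recursion stops.

3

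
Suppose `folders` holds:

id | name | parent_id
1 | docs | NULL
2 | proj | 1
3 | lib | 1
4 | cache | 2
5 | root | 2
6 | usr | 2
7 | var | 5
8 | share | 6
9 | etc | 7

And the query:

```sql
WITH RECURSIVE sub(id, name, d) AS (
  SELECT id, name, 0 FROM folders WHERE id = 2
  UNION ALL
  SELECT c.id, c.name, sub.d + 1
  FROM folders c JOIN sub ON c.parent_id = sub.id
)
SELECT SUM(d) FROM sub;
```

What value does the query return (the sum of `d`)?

Base: id=2 (proj) at d 0.
Iteration 1: rows with parent_id in {2} -> cache (id 4, d 1), root (id 5, d 1), usr (id 6, d 1).
Iteration 2: rows with parent_id in {4,5,6} -> var (id 7, d 2), share (id 8, d 2).
Iteration 3: rows with parent_id in {7,8} -> etc (id 9, d 3).
Iteration 4: no rows with parent_id in {9}; recursion stops.
SUM(d) = 0 + 1 + 1 + 1 + 2 + 2 + 3 = 10.

10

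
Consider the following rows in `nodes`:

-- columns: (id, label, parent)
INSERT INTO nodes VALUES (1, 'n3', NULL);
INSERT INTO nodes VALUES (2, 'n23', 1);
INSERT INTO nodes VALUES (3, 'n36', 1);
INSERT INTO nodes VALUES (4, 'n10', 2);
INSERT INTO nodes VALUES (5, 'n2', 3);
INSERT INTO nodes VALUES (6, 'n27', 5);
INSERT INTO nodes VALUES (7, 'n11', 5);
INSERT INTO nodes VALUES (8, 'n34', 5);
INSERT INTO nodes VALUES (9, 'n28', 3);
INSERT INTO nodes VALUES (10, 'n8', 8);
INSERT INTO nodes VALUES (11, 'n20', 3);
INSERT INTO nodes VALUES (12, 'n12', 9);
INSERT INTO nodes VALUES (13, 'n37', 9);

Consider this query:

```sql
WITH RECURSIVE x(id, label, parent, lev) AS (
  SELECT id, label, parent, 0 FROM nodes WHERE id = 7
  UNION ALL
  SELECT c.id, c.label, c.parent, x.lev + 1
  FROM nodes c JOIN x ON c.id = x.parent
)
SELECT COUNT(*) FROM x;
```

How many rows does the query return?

Base: id=7 (n11), parent=5, lev 0.
Iteration 1: join on id=5 -> n2 (id 5, parent=3, lev 1).
Iteration 2: join on id=3 -> n36 (id 3, parent=1, lev 2).
Iteration 3: join on id=1 -> n3 (id 1, parent=NULL, lev 3).
Iteration 4: parent is NULL; no match; recursion stops.
Total rows emitted: 4.

4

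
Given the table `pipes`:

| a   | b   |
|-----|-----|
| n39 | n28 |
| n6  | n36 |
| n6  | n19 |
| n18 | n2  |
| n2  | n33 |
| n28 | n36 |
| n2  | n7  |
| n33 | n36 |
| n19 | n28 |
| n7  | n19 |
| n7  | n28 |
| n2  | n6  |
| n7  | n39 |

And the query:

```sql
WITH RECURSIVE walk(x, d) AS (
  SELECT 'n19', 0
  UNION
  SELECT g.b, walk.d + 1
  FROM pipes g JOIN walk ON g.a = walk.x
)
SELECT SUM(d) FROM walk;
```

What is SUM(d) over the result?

Base: (n19, d=0).
Iteration 1: edges from {n19} -> (n28, d=1).
Iteration 2: edges from {n28} -> (n36, d=2).
Iteration 3: no outgoing edges from {n36}; recursion stops.
SUM(d) = 0 + 1 + 2 = 3.

3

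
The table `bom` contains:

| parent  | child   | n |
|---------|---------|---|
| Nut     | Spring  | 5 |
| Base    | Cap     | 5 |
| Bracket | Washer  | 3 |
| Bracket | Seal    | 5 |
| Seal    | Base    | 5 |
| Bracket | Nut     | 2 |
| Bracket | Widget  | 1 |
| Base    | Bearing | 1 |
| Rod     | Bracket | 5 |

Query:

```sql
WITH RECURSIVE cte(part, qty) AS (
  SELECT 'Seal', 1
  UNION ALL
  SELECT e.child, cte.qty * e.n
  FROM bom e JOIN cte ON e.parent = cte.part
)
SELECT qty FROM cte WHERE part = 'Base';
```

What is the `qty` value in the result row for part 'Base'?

5

Base: (Seal, qty=1).
Iteration 1: components of {Seal} -> Base = 1*5 = 5.
Iteration 2: components of {Base} -> Bearing = 5*1 = 5, Cap = 5*5 = 25.
Iteration 3: no further components; recursion stops.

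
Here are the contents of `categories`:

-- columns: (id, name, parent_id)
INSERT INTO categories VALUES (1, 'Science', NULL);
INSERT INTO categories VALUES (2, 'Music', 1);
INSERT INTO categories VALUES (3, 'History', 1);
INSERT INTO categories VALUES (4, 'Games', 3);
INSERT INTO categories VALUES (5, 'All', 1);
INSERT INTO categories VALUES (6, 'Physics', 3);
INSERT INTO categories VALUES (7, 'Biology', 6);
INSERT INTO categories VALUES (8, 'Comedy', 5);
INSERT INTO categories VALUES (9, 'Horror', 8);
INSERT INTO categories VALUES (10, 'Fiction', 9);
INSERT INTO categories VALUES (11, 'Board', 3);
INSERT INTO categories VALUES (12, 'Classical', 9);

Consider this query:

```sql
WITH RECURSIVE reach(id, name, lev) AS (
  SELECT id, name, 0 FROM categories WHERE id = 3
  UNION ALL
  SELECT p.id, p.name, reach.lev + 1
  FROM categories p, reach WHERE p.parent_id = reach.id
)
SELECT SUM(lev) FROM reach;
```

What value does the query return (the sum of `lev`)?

Base: id=3 (History) at lev 0.
Iteration 1: rows with parent_id in {3} -> Games (id 4, lev 1), Physics (id 6, lev 1), Board (id 11, lev 1).
Iteration 2: rows with parent_id in {4,6,11} -> Biology (id 7, lev 2).
Iteration 3: no rows with parent_id in {7}; recursion stops.
SUM(lev) = 0 + 1 + 1 + 1 + 2 = 5.

5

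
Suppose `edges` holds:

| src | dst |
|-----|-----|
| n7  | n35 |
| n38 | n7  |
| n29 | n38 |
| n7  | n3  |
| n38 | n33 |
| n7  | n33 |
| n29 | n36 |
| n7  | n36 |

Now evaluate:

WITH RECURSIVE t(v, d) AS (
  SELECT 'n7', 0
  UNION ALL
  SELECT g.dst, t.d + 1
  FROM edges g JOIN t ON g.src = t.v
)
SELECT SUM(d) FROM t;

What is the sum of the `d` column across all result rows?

Base: (n7, d=0).
Iteration 1: edges from {n7} -> (n3, d=1), (n33, d=1), (n35, d=1), (n36, d=1).
Iteration 2: no outgoing edges from {n3,n33,n35,n36}; recursion stops.
SUM(d) = 0 + 1 + 1 + 1 + 1 = 4.

4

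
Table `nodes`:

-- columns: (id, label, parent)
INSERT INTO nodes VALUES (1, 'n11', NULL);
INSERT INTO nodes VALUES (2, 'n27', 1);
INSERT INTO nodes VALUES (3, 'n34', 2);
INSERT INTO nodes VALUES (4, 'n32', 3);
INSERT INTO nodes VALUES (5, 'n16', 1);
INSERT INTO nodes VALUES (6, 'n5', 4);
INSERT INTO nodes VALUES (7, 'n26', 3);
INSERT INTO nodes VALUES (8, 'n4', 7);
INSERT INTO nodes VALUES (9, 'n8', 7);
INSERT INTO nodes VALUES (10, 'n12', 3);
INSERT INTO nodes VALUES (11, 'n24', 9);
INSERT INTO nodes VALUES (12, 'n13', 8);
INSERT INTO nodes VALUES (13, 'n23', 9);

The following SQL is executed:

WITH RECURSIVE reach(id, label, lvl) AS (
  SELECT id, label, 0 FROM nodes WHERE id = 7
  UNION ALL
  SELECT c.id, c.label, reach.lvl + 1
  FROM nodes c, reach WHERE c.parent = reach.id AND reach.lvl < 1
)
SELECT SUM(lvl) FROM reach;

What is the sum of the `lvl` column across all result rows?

2

Base: id=7 (n26) at lvl 0.
Iteration 1: rows with parent in {7} -> n4 (id 8, lvl 1), n8 (id 9, lvl 1).
Iteration 2: lvl < 1 fails for all current rows; recursion stops.
SUM(lvl) = 0 + 1 + 1 = 2.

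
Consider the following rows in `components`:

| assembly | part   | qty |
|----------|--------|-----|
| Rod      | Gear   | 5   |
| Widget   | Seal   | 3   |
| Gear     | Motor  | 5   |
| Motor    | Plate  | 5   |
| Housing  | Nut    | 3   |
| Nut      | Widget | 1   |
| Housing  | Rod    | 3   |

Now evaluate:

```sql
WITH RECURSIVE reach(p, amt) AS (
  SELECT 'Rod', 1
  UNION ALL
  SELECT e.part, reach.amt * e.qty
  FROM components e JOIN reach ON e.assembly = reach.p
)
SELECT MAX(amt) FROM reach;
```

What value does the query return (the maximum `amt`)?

125

Base: (Rod, amt=1).
Iteration 1: components of {Rod} -> Gear = 1*5 = 5.
Iteration 2: components of {Gear} -> Motor = 5*5 = 25.
Iteration 3: components of {Motor} -> Plate = 25*5 = 125.
Iteration 4: no further components; recursion stops.
amt values: 1, 5, 25, 125; the maximum is 125.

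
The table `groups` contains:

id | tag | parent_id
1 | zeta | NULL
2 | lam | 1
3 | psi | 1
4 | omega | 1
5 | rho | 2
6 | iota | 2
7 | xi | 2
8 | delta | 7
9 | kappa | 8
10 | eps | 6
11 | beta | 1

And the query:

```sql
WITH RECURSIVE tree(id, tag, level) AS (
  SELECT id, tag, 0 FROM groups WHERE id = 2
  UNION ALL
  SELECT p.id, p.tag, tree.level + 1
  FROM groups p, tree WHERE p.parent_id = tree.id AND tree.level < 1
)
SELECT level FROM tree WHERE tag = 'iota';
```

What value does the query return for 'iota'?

Base: id=2 (lam) at level 0.
Iteration 1: rows with parent_id in {2} -> rho (id 5, level 1), iota (id 6, level 1), xi (id 7, level 1).
Iteration 2: level < 1 fails for all current rows; recursion stops.

1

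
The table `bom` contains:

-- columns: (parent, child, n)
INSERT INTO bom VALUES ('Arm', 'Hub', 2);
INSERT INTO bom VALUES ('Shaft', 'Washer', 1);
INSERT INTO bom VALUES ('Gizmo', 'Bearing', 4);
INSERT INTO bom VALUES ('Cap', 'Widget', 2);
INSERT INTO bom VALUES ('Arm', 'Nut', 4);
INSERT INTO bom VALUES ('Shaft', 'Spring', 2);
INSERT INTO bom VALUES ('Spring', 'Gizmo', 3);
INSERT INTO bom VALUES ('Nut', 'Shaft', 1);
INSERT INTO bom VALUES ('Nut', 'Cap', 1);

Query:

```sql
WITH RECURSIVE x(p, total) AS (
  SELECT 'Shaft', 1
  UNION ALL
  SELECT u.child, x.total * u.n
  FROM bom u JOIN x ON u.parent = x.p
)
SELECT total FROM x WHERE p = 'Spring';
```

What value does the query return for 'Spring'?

Base: (Shaft, total=1).
Iteration 1: components of {Shaft} -> Spring = 1*2 = 2, Washer = 1*1 = 1.
Iteration 2: components of {Spring,Washer} -> Gizmo = 2*3 = 6.
Iteration 3: components of {Gizmo} -> Bearing = 6*4 = 24.
Iteration 4: no further components; recursion stops.

2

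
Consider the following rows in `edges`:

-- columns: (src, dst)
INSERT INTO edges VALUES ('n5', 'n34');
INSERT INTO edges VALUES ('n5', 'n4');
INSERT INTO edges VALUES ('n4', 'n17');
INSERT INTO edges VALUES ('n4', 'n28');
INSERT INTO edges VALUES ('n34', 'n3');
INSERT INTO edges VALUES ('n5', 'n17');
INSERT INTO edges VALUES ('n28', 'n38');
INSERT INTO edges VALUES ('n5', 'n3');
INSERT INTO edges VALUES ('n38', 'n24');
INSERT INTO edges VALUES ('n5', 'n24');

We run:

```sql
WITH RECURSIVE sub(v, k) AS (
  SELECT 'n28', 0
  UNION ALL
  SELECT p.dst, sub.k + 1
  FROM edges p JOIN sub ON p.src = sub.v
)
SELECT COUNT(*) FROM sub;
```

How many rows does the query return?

Base: (n28, k=0).
Iteration 1: edges from {n28} -> (n38, k=1).
Iteration 2: edges from {n38} -> (n24, k=2).
Iteration 3: no outgoing edges from {n24}; recursion stops.
Total rows emitted: 3.

3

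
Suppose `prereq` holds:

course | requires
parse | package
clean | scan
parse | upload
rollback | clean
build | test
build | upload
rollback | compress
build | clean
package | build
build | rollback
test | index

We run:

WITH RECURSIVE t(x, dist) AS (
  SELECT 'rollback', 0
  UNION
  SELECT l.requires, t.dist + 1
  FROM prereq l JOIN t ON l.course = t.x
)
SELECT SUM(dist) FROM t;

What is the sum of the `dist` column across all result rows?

4

Base: (rollback, dist=0).
Iteration 1: edges from {rollback} -> (clean, dist=1), (compress, dist=1).
Iteration 2: edges from {clean,compress} -> (scan, dist=2).
Iteration 3: no outgoing edges from {scan}; recursion stops.
SUM(dist) = 0 + 1 + 1 + 2 = 4.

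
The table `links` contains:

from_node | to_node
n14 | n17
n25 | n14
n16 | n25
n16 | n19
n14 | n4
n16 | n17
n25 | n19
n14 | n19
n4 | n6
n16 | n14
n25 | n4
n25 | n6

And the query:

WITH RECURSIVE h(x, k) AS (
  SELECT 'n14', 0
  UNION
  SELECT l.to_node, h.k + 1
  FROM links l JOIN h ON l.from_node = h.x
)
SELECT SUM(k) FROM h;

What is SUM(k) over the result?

Base: (n14, k=0).
Iteration 1: edges from {n14} -> (n17, k=1), (n19, k=1), (n4, k=1).
Iteration 2: edges from {n17,n19,n4} -> (n6, k=2).
Iteration 3: no outgoing edges from {n6}; recursion stops.
SUM(k) = 0 + 1 + 1 + 1 + 2 = 5.

5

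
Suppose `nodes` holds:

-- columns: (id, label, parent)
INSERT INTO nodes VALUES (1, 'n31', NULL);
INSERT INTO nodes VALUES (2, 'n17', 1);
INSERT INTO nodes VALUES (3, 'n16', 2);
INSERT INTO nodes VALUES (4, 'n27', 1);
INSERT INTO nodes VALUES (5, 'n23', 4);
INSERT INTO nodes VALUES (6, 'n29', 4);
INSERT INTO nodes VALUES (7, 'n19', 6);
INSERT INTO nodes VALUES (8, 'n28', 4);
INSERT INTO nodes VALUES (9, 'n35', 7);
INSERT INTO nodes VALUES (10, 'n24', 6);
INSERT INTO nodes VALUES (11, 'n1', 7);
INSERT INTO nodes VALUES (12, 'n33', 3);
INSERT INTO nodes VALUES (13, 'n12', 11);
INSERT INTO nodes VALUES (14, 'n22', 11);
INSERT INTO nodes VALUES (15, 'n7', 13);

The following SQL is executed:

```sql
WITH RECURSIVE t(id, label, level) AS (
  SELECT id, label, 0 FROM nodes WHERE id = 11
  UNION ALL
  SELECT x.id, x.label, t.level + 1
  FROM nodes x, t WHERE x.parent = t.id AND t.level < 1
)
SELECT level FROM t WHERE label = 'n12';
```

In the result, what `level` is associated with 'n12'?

1

Base: id=11 (n1) at level 0.
Iteration 1: rows with parent in {11} -> n12 (id 13, level 1), n22 (id 14, level 1).
Iteration 2: level < 1 fails for all current rows; recursion stops.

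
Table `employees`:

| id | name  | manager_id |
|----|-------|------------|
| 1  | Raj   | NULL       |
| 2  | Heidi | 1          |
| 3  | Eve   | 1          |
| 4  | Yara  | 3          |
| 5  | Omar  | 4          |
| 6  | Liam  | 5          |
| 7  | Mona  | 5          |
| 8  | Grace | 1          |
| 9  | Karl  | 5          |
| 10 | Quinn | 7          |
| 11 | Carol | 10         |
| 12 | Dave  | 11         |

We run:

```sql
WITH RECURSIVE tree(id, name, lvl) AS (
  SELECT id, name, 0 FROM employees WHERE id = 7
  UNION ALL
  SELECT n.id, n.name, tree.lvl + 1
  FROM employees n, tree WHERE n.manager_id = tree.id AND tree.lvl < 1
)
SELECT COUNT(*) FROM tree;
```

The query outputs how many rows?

Base: id=7 (Mona) at lvl 0.
Iteration 1: rows with manager_id in {7} -> Quinn (id 10, lvl 1).
Iteration 2: lvl < 1 fails for all current rows; recursion stops.
Total rows emitted: 2.

2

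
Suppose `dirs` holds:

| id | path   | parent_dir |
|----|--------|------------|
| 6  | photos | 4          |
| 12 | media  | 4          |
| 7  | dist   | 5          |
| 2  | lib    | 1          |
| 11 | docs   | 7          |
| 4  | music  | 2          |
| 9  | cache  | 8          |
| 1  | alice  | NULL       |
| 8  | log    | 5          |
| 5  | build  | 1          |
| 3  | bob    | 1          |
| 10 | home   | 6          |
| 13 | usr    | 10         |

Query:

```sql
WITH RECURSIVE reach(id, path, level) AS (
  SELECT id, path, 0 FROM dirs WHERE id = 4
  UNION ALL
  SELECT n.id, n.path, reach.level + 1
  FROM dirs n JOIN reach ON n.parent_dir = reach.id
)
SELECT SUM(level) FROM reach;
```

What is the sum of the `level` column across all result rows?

7

Base: id=4 (music) at level 0.
Iteration 1: rows with parent_dir in {4} -> photos (id 6, level 1), media (id 12, level 1).
Iteration 2: rows with parent_dir in {6,12} -> home (id 10, level 2).
Iteration 3: rows with parent_dir in {10} -> usr (id 13, level 3).
Iteration 4: no rows with parent_dir in {13}; recursion stops.
SUM(level) = 0 + 1 + 1 + 2 + 3 = 7.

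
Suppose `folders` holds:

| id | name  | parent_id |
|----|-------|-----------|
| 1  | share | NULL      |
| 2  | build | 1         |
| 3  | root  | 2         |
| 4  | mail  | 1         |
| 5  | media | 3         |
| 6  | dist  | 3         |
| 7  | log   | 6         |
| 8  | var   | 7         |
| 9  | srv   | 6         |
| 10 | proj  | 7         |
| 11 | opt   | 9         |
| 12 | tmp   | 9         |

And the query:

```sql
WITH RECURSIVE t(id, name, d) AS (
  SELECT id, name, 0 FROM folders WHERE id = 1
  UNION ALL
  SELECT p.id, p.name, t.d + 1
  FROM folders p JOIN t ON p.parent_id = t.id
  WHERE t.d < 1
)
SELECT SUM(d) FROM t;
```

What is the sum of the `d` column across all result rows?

2

Base: id=1 (share) at d 0.
Iteration 1: rows with parent_id in {1} -> build (id 2, d 1), mail (id 4, d 1).
Iteration 2: d < 1 fails for all current rows; recursion stops.
SUM(d) = 0 + 1 + 1 = 2.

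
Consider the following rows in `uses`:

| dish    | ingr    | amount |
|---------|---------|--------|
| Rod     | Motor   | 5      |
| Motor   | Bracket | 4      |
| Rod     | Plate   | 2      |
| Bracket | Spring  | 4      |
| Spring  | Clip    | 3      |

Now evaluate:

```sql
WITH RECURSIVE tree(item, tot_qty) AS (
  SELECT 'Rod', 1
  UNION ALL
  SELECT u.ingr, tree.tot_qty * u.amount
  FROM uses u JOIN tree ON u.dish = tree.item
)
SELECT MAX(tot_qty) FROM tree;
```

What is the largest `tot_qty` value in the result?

240

Base: (Rod, tot_qty=1).
Iteration 1: components of {Rod} -> Motor = 1*5 = 5, Plate = 1*2 = 2.
Iteration 2: components of {Motor,Plate} -> Bracket = 5*4 = 20.
Iteration 3: components of {Bracket} -> Spring = 20*4 = 80.
Iteration 4: components of {Spring} -> Clip = 80*3 = 240.
Iteration 5: no further components; recursion stops.
tot_qty values: 1, 5, 2, 20, 80, 240; the maximum is 240.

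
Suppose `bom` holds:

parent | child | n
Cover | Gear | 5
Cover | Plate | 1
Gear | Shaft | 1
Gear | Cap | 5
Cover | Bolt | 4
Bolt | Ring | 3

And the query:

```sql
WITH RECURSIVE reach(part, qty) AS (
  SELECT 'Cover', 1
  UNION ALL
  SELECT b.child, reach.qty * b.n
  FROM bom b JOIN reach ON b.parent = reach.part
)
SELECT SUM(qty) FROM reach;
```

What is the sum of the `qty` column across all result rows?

53

Base: (Cover, qty=1).
Iteration 1: components of {Cover} -> Bolt = 1*4 = 4, Gear = 1*5 = 5, Plate = 1*1 = 1.
Iteration 2: components of {Bolt,Gear,Plate} -> Cap = 5*5 = 25, Ring = 4*3 = 12, Shaft = 5*1 = 5.
Iteration 3: no further components; recursion stops.
SUM(qty) = 1 + 5 + 1 + 4 + 5 + 25 + 12 = 53.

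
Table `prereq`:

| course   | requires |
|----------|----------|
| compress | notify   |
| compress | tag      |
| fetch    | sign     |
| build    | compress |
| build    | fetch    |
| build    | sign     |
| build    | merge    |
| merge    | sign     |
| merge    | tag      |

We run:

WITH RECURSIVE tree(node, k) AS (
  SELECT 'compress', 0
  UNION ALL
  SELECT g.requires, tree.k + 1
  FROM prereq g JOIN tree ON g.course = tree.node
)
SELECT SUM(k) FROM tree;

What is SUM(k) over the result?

2

Base: (compress, k=0).
Iteration 1: edges from {compress} -> (notify, k=1), (tag, k=1).
Iteration 2: no outgoing edges from {notify,tag}; recursion stops.
SUM(k) = 0 + 1 + 1 = 2.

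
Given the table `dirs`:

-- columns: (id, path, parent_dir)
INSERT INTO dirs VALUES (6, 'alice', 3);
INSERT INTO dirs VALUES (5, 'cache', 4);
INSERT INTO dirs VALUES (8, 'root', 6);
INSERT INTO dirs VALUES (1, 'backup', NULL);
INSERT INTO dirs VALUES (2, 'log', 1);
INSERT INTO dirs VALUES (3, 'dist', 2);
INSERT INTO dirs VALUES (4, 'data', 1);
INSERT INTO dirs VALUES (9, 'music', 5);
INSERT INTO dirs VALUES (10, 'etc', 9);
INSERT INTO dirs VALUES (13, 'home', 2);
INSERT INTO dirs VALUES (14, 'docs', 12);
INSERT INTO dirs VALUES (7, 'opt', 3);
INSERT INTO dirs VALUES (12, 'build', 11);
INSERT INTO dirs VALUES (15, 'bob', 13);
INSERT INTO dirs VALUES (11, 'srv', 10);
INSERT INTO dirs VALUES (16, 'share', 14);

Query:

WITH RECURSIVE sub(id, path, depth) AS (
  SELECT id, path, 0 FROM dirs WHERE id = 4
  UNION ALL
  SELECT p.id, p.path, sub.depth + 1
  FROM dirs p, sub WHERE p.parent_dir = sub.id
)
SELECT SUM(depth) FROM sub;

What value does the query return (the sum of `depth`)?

Base: id=4 (data) at depth 0.
Iteration 1: rows with parent_dir in {4} -> cache (id 5, depth 1).
Iteration 2: rows with parent_dir in {5} -> music (id 9, depth 2).
Iteration 3: rows with parent_dir in {9} -> etc (id 10, depth 3).
Iteration 4: rows with parent_dir in {10} -> srv (id 11, depth 4).
Iteration 5: rows with parent_dir in {11} -> build (id 12, depth 5).
Iteration 6: rows with parent_dir in {12} -> docs (id 14, depth 6).
Iteration 7: rows with parent_dir in {14} -> share (id 16, depth 7).
Iteration 8: no rows with parent_dir in {16}; recursion stops.
SUM(depth) = 0 + 1 + 2 + 3 + 4 + 5 + 6 + 7 = 28.

28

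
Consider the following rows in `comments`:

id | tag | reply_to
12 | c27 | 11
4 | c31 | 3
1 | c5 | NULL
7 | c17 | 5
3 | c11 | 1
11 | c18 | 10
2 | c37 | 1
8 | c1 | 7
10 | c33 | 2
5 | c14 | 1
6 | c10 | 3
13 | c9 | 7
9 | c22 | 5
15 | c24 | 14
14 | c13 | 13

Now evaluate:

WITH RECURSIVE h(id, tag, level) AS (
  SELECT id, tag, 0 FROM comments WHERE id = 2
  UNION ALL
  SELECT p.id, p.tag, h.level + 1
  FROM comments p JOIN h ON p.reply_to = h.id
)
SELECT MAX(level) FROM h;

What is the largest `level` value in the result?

Base: id=2 (c37) at level 0.
Iteration 1: rows with reply_to in {2} -> c33 (id 10, level 1).
Iteration 2: rows with reply_to in {10} -> c18 (id 11, level 2).
Iteration 3: rows with reply_to in {11} -> c27 (id 12, level 3).
Iteration 4: no rows with reply_to in {12}; recursion stops.
level values: 0, 1, 2, 3; the maximum is 3.

3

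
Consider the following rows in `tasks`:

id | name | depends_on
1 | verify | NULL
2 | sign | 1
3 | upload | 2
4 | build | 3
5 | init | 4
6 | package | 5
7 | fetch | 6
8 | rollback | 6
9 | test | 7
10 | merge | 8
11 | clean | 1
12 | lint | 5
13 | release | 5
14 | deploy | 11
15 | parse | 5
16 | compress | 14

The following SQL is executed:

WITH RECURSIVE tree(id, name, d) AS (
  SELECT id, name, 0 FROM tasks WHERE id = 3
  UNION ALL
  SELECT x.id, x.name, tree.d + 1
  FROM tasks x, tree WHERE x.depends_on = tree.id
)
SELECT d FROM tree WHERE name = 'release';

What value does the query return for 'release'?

3

Base: id=3 (upload) at d 0.
Iteration 1: rows with depends_on in {3} -> build (id 4, d 1).
Iteration 2: rows with depends_on in {4} -> init (id 5, d 2).
Iteration 3: rows with depends_on in {5} -> package (id 6, d 3), lint (id 12, d 3), release (id 13, d 3), parse (id 15, d 3).
Iteration 4: rows with depends_on in {6,12,13,15} -> fetch (id 7, d 4), rollback (id 8, d 4).
Iteration 5: rows with depends_on in {7,8} -> test (id 9, d 5), merge (id 10, d 5).
Iteration 6: no rows with depends_on in {9,10}; recursion stops.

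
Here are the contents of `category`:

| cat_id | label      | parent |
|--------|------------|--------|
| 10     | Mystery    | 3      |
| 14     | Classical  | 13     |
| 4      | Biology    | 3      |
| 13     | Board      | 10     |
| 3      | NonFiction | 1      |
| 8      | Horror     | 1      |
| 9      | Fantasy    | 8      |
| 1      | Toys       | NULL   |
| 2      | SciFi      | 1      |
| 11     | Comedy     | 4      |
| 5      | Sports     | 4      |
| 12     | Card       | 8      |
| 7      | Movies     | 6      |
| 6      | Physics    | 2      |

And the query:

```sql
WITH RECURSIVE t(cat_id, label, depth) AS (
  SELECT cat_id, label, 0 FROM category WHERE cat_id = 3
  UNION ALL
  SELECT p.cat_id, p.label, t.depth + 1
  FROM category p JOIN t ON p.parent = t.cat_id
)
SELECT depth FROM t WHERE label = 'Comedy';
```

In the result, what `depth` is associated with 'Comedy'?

Base: cat_id=3 (NonFiction) at depth 0.
Iteration 1: rows with parent in {3} -> Biology (id 4, depth 1), Mystery (id 10, depth 1).
Iteration 2: rows with parent in {4,10} -> Sports (id 5, depth 2), Comedy (id 11, depth 2), Board (id 13, depth 2).
Iteration 3: rows with parent in {5,11,13} -> Classical (id 14, depth 3).
Iteration 4: no rows with parent in {14}; recursion stops.

2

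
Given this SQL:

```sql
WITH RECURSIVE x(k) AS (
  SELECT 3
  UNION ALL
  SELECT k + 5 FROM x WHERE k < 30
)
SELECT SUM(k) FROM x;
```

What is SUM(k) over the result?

Base: k=3.
Iteration 1: 3 < 30 holds -> k = 3 + 5 = 8.
Iteration 2: 8 < 30 holds -> k = 8 + 5 = 13.
Iteration 3: 13 < 30 holds -> k = 13 + 5 = 18.
Iteration 4: 18 < 30 holds -> k = 18 + 5 = 23.
Iteration 5: 23 < 30 holds -> k = 23 + 5 = 28.
Iteration 6: 28 < 30 holds -> k = 28 + 5 = 33.
Iteration 7: 33 < 30 fails; recursion stops.
SUM(k) = 3 + 8 + 13 + 18 + 23 + 28 + 33 = 126.

126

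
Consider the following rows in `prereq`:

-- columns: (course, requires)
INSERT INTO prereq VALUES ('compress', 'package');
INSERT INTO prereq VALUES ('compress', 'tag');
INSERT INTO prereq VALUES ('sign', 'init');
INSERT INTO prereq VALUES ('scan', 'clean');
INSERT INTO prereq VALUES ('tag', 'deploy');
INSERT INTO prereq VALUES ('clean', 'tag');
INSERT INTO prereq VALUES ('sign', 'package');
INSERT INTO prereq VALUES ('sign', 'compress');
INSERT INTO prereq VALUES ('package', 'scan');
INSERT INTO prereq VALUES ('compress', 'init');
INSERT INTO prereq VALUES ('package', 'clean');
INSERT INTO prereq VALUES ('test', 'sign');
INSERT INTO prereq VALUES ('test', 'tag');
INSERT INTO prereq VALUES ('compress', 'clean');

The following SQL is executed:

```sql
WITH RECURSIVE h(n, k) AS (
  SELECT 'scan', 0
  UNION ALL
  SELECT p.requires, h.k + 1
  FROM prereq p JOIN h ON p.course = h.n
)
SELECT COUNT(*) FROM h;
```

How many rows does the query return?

Base: (scan, k=0).
Iteration 1: edges from {scan} -> (clean, k=1).
Iteration 2: edges from {clean} -> (tag, k=2).
Iteration 3: edges from {tag} -> (deploy, k=3).
Iteration 4: no outgoing edges from {deploy}; recursion stops.
Total rows emitted: 4.

4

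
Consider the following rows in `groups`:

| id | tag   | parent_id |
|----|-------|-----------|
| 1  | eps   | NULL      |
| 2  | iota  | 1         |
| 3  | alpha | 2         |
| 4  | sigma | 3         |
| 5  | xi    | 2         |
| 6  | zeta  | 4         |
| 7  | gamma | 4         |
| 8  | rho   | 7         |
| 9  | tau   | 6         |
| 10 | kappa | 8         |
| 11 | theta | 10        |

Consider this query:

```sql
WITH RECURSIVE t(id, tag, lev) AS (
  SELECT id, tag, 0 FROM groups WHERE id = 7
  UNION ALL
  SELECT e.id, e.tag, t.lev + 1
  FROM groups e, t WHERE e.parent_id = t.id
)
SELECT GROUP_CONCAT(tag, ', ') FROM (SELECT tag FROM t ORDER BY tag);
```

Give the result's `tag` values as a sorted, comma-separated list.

gamma, kappa, rho, theta

Base: id=7 (gamma) at lev 0.
Iteration 1: rows with parent_id in {7} -> rho (id 8, lev 1).
Iteration 2: rows with parent_id in {8} -> kappa (id 10, lev 2).
Iteration 3: rows with parent_id in {10} -> theta (id 11, lev 3).
Iteration 4: no rows with parent_id in {11}; recursion stops.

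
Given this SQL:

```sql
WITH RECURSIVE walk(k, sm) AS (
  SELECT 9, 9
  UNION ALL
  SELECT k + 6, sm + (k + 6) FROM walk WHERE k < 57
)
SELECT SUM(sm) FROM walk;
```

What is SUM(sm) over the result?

1125

Base: k=9, sm=9.
Iteration 1: 9 < 57 holds -> k = 9 + 6 = 15, sm = 9 + 15 = 24.
Iteration 2: 15 < 57 holds -> k = 15 + 6 = 21, sm = 24 + 21 = 45.
Iteration 3: 21 < 57 holds -> k = 21 + 6 = 27, sm = 45 + 27 = 72.
Iteration 4: 27 < 57 holds -> k = 27 + 6 = 33, sm = 72 + 33 = 105.
Iteration 5: 33 < 57 holds -> k = 33 + 6 = 39, sm = 105 + 39 = 144.
Iteration 6: 39 < 57 holds -> k = 39 + 6 = 45, sm = 144 + 45 = 189.
Iteration 7: 45 < 57 holds -> k = 45 + 6 = 51, sm = 189 + 51 = 240.
Iteration 8: 51 < 57 holds -> k = 51 + 6 = 57, sm = 240 + 57 = 297.
Iteration 9: 57 < 57 fails; recursion stops.
SUM(sm) = 9 + 24 + 45 + 72 + 105 + 144 + 189 + 240 + 297 = 1125.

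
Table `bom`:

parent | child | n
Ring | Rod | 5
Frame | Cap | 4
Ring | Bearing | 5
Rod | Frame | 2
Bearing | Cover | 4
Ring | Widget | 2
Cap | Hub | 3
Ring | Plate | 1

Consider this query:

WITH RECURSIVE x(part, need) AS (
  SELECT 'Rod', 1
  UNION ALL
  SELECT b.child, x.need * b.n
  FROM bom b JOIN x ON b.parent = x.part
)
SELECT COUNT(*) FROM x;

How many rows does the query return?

Base: (Rod, need=1).
Iteration 1: components of {Rod} -> Frame = 1*2 = 2.
Iteration 2: components of {Frame} -> Cap = 2*4 = 8.
Iteration 3: components of {Cap} -> Hub = 8*3 = 24.
Iteration 4: no further components; recursion stops.
Total rows emitted: 4.

4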